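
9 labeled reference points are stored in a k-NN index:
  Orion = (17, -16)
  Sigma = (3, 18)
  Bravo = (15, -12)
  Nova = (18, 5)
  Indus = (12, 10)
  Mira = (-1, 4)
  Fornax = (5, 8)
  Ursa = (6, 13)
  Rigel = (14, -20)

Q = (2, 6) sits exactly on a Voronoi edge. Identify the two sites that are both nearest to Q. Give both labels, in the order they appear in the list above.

Squared distances from Q to each site:
d²(Q, Orion) = 225 + 484 = 709
d²(Q, Sigma) = 1 + 144 = 145
d²(Q, Bravo) = 169 + 324 = 493
d²(Q, Nova) = 256 + 1 = 257
d²(Q, Indus) = 100 + 16 = 116
d²(Q, Mira) = 9 + 4 = 13
d²(Q, Fornax) = 9 + 4 = 13
d²(Q, Ursa) = 16 + 49 = 65
d²(Q, Rigel) = 144 + 676 = 820
Q is equidistant from Mira and Fornax (both at squared distance 13), and every other site is strictly farther — so Q lies on the Mira–Fornax Voronoi edge.

Mira and Fornax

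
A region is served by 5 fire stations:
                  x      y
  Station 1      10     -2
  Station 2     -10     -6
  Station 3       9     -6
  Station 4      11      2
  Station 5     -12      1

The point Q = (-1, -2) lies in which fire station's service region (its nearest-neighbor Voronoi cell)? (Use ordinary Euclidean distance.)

Squared Euclidean distances:
d²(Q, Station 1) = (-1−10)² + (-2−(-2))² = 121 + 0 = 121
d²(Q, Station 2) = (-1−(-10))² + (-2−(-6))² = 81 + 16 = 97
d²(Q, Station 3) = (-1−9)² + (-2−(-6))² = 100 + 16 = 116
d²(Q, Station 4) = (-1−11)² + (-2−2)² = 144 + 16 = 160
d²(Q, Station 5) = (-1−(-12))² + (-2−1)² = 121 + 9 = 130
Minimum is at Station 2.

Station 2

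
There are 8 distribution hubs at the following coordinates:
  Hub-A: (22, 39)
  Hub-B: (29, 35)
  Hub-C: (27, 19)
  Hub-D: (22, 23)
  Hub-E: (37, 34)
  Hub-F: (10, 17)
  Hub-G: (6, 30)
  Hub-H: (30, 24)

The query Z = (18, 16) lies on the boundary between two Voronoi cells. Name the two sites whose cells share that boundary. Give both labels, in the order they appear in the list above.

Hub-D and Hub-F

Squared distances from Z to each site:
d²(Z, Hub-A) = (18−22)² + (16−39)² = 16 + 529 = 545
d²(Z, Hub-B) = (18−29)² + (16−35)² = 121 + 361 = 482
d²(Z, Hub-C) = (18−27)² + (16−19)² = 81 + 9 = 90
d²(Z, Hub-D) = (18−22)² + (16−23)² = 16 + 49 = 65
d²(Z, Hub-E) = (18−37)² + (16−34)² = 361 + 324 = 685
d²(Z, Hub-F) = (18−10)² + (16−17)² = 64 + 1 = 65
d²(Z, Hub-G) = (18−6)² + (16−30)² = 144 + 196 = 340
d²(Z, Hub-H) = (18−30)² + (16−24)² = 144 + 64 = 208
Z is equidistant from Hub-D and Hub-F (both at squared distance 65), and every other site is strictly farther — so Z lies on the Hub-D–Hub-F Voronoi edge.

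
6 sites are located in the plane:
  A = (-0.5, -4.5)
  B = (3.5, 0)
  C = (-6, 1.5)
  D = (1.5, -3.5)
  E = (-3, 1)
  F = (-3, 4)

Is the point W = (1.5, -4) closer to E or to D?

D

Compare squared distances:
|WE|² = (1.5−(-3))² + (-4−1)² = 20.25 + 25 = 45.25
|WD|² = (1.5−1.5)² + (-4−(-3.5))² = 0 + 0.25 = 0.25
45.25 > 0.25, so D is closer.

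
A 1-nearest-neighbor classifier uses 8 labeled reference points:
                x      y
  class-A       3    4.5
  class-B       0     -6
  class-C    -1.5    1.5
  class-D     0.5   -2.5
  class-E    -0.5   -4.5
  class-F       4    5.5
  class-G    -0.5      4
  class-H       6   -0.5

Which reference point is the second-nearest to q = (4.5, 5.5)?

Squared Euclidean distances:
d²(q, class-A) = (4.5−3)² + (5.5−4.5)² = 2.25 + 1 = 3.25
d²(q, class-B) = (4.5−0)² + (5.5−(-6))² = 20.25 + 132.25 = 152.5
d²(q, class-C) = (4.5−(-1.5))² + (5.5−1.5)² = 36 + 16 = 52
d²(q, class-D) = (4.5−0.5)² + (5.5−(-2.5))² = 16 + 64 = 80
d²(q, class-E) = (4.5−(-0.5))² + (5.5−(-4.5))² = 25 + 100 = 125
d²(q, class-F) = (4.5−4)² + (5.5−5.5)² = 0.25 + 0 = 0.25
d²(q, class-G) = (4.5−(-0.5))² + (5.5−4)² = 25 + 2.25 = 27.25
d²(q, class-H) = (4.5−6)² + (5.5−(-0.5))² = 2.25 + 36 = 38.25
Sorted ascending: class-F, class-A, class-G, … — the second-nearest is class-A.

class-A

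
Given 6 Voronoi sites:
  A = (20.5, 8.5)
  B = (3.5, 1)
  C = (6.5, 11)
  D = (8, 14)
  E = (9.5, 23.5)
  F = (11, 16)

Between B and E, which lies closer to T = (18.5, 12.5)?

E

Compare squared distances:
|TB|² = (18.5−3.5)² + (12.5−1)² = 225 + 132.25 = 357.25
|TE|² = (18.5−9.5)² + (12.5−23.5)² = 81 + 121 = 202
357.25 > 202, so E is closer.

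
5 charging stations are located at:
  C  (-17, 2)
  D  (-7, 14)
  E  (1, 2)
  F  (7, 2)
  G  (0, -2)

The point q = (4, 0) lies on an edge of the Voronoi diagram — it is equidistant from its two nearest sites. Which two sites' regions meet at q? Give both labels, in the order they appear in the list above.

Squared distances from q to each site:
|qC|² = 441 + 4 = 445
|qD|² = 121 + 196 = 317
|qE|² = 9 + 4 = 13
|qF|² = 9 + 4 = 13
|qG|² = 16 + 4 = 20
q is equidistant from E and F (both at squared distance 13), and every other site is strictly farther — so q lies on the E–F Voronoi edge.

E and F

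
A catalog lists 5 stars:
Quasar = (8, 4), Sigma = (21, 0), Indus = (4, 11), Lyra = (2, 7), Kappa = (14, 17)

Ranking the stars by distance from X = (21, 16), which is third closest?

Quasar

Compare squared distances (the ordering matches that of the actual distances):
d²(X, Quasar) = 169 + 144 = 313
d²(X, Sigma) = 0 + 256 = 256
d²(X, Indus) = 289 + 25 = 314
d²(X, Lyra) = 361 + 81 = 442
d²(X, Kappa) = 49 + 1 = 50
Sorted ascending: Kappa, Sigma, Quasar, Indus, … — the third-nearest is Quasar.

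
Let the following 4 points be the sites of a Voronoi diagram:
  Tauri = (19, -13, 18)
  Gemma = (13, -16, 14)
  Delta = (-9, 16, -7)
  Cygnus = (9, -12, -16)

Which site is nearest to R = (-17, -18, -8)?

Compare squared distances (the ordering matches that of the actual distances):
d²(R, Tauri) = (-17−19)² + (-18−(-13))² + (-8−18)² = 1296 + 25 + 676 = 1997
d²(R, Gemma) = (-17−13)² + (-18−(-16))² + (-8−14)² = 900 + 4 + 484 = 1388
d²(R, Delta) = (-17−(-9))² + (-18−16)² + (-8−(-7))² = 64 + 1156 + 1 = 1221
d²(R, Cygnus) = (-17−9)² + (-18−(-12))² + (-8−(-16))² = 676 + 36 + 64 = 776
Cygnus is nearest.

Cygnus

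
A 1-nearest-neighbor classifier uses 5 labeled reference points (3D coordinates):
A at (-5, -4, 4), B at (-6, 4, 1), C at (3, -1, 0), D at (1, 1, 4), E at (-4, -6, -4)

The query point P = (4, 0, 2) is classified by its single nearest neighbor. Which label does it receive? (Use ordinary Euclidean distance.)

C

Squared Euclidean distances:
|PA|² = (4−(-5))² + (0−(-4))² + (2−4)² = 81 + 16 + 4 = 101
|PB|² = (4−(-6))² + (0−4)² + (2−1)² = 100 + 16 + 1 = 117
|PC|² = (4−3)² + (0−(-1))² + (2−0)² = 1 + 1 + 4 = 6
|PD|² = (4−1)² + (0−1)² + (2−4)² = 9 + 1 + 4 = 14
|PE|² = (4−(-4))² + (0−(-6))² + (2−(-4))² = 64 + 36 + 36 = 136
C is nearest.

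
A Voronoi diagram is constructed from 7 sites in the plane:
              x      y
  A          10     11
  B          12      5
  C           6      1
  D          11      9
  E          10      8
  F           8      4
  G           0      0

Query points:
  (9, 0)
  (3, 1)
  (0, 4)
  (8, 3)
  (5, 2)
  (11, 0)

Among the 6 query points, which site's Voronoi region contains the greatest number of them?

(9, 0) — d² to each: A:122, B:34, C:10, D:85, E:65, F:17, G:81 → nearest is C
(3, 1) — d² to each: A:149, B:97, C:9, D:128, E:98, F:34, G:10 → nearest is C
(0, 4) — d² to each: A:149, B:145, C:45, D:146, E:116, F:64, G:16 → nearest is G
(8, 3) — d² to each: A:68, B:20, C:8, D:45, E:29, F:1, G:73 → nearest is F
(5, 2) — d² to each: A:106, B:58, C:2, D:85, E:61, F:13, G:29 → nearest is C
(11, 0) — d² to each: A:122, B:26, C:26, D:81, E:65, F:25, G:121 → nearest is F
Tally — C:3, F:2, G:1. C captures the most (3).

C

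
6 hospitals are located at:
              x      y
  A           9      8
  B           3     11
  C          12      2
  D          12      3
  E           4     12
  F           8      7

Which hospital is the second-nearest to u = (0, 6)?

Compare squared distances (the ordering matches that of the actual distances):
|uA|² = (0−9)² + (6−8)² = 81 + 4 = 85
|uB|² = (0−3)² + (6−11)² = 9 + 25 = 34
|uC|² = (0−12)² + (6−2)² = 144 + 16 = 160
|uD|² = (0−12)² + (6−3)² = 144 + 9 = 153
|uE|² = (0−4)² + (6−12)² = 16 + 36 = 52
|uF|² = (0−8)² + (6−7)² = 64 + 1 = 65
Sorted ascending: B, E, F, … — the second-nearest is E.

E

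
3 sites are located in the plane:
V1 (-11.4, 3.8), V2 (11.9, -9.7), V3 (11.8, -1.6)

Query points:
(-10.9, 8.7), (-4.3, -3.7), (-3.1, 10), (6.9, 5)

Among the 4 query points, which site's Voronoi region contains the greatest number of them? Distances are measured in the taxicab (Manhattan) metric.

V1

(-10.9, 8.7) — d to each: V1:5.4, V2:41.2, V3:33 → nearest is V1
(-4.3, -3.7) — d to each: V1:14.6, V2:22.2, V3:18.2 → nearest is V1
(-3.1, 10) — d to each: V1:14.5, V2:34.7, V3:26.5 → nearest is V1
(6.9, 5) — d to each: V1:19.5, V2:19.7, V3:11.5 → nearest is V3
Tally — V1:3, V3:1. V1 captures the most (3).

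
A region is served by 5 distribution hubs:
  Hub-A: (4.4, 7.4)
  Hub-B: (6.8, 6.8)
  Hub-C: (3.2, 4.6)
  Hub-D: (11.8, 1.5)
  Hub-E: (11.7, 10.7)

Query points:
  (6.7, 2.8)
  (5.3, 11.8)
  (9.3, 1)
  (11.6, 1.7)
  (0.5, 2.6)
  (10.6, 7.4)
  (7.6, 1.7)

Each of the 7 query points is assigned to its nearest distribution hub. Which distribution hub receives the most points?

Hub-D

(6.7, 2.8) — d² to each: Hub-A:26.45, Hub-B:16.01, Hub-C:15.49, Hub-D:27.7, Hub-E:87.41 → nearest is Hub-C
(5.3, 11.8) — d² to each: Hub-A:20.17, Hub-B:27.25, Hub-C:56.25, Hub-D:148.34, Hub-E:42.17 → nearest is Hub-A
(9.3, 1) — d² to each: Hub-A:64.97, Hub-B:39.89, Hub-C:50.17, Hub-D:6.5, Hub-E:99.85 → nearest is Hub-D
(11.6, 1.7) — d² to each: Hub-A:84.33, Hub-B:49.05, Hub-C:78.97, Hub-D:0.08, Hub-E:81.01 → nearest is Hub-D
(0.5, 2.6) — d² to each: Hub-A:38.25, Hub-B:57.33, Hub-C:11.29, Hub-D:128.9, Hub-E:191.05 → nearest is Hub-C
(10.6, 7.4) — d² to each: Hub-A:38.44, Hub-B:14.8, Hub-C:62.6, Hub-D:36.25, Hub-E:12.1 → nearest is Hub-E
(7.6, 1.7) — d² to each: Hub-A:42.73, Hub-B:26.65, Hub-C:27.77, Hub-D:17.68, Hub-E:97.81 → nearest is Hub-D
Tally — Hub-A:1, Hub-C:2, Hub-D:3, Hub-E:1. Hub-D captures the most (3).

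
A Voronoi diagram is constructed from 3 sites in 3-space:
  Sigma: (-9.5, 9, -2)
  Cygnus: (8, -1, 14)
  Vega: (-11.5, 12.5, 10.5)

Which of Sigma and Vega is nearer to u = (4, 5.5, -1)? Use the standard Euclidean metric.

Compare squared distances:
d²(u, Sigma) = (4−(-9.5))² + (5.5−9)² + (-1−(-2))² = 182.25 + 12.25 + 1 = 195.5
d²(u, Vega) = (4−(-11.5))² + (5.5−12.5)² + (-1−10.5)² = 240.25 + 49 + 132.25 = 421.5
195.5 < 421.5, so Sigma is closer.

Sigma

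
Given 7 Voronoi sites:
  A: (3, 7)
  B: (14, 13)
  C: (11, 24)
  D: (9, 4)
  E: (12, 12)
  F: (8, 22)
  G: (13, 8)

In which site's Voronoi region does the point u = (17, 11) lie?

Compare squared distances (the ordering matches that of the actual distances):
|uA|² = (17−3)² + (11−7)² = 196 + 16 = 212
|uB|² = (17−14)² + (11−13)² = 9 + 4 = 13
|uC|² = (17−11)² + (11−24)² = 36 + 169 = 205
|uD|² = (17−9)² + (11−4)² = 64 + 49 = 113
|uE|² = (17−12)² + (11−12)² = 25 + 1 = 26
|uF|² = (17−8)² + (11−22)² = 81 + 121 = 202
|uG|² = (17−13)² + (11−8)² = 16 + 9 = 25
B is nearest.

B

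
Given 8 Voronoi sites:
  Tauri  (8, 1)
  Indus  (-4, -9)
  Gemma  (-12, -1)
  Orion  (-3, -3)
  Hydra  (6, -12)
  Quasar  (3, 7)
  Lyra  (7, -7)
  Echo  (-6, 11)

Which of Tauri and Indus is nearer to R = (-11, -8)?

Indus

Compare squared distances:
d²(R, Tauri) = (-11−8)² + (-8−1)² = 361 + 81 = 442
d²(R, Indus) = (-11−(-4))² + (-8−(-9))² = 49 + 1 = 50
442 > 50, so Indus is closer.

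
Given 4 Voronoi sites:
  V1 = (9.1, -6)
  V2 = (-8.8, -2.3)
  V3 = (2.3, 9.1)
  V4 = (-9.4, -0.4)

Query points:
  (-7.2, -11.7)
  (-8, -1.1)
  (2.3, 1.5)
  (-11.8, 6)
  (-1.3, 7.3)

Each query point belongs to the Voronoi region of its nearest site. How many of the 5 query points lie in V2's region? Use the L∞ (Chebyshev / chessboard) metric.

2

(-7.2, -11.7) — d to each: V1:16.3, V2:9.4, V3:20.8, V4:11.3 → nearest is V2
(-8, -1.1) — d to each: V1:17.1, V2:1.2, V3:10.3, V4:1.4 → nearest is V2
(2.3, 1.5) — d to each: V1:7.5, V2:11.1, V3:7.6, V4:11.7 → nearest is V1
(-11.8, 6) — d to each: V1:20.9, V2:8.3, V3:14.1, V4:6.4 → nearest is V4
(-1.3, 7.3) — d to each: V1:13.3, V2:9.6, V3:3.6, V4:8.1 → nearest is V3
2 of the 5 points have V2 as nearest.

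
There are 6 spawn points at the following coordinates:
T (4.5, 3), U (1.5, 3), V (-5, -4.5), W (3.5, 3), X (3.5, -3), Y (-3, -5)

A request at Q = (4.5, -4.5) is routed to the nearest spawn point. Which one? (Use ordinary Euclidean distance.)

X

Since √ is increasing, it suffices to compare squared distances:
|QT|² = (4.5−4.5)² + (-4.5−3)² = 0 + 56.25 = 56.25
|QU|² = (4.5−1.5)² + (-4.5−3)² = 9 + 56.25 = 65.25
|QV|² = (4.5−(-5))² + (-4.5−(-4.5))² = 90.25 + 0 = 90.25
|QW|² = (4.5−3.5)² + (-4.5−3)² = 1 + 56.25 = 57.25
|QX|² = (4.5−3.5)² + (-4.5−(-3))² = 1 + 2.25 = 3.25
|QY|² = (4.5−(-3))² + (-4.5−(-5))² = 56.25 + 0.25 = 56.5
X is nearest.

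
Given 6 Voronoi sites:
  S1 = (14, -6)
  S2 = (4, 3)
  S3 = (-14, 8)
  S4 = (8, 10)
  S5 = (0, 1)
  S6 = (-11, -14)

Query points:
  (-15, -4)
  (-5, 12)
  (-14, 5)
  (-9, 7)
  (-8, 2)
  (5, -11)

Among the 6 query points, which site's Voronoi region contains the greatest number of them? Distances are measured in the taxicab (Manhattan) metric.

(-15, -4) — d to each: S1:31, S2:26, S3:13, S4:37, S5:20, S6:14 → nearest is S3
(-5, 12) — d to each: S1:37, S2:18, S3:13, S4:15, S5:16, S6:32 → nearest is S3
(-14, 5) — d to each: S1:39, S2:20, S3:3, S4:27, S5:18, S6:22 → nearest is S3
(-9, 7) — d to each: S1:36, S2:17, S3:6, S4:20, S5:15, S6:23 → nearest is S3
(-8, 2) — d to each: S1:30, S2:13, S3:12, S4:24, S5:9, S6:19 → nearest is S5
(5, -11) — d to each: S1:14, S2:15, S3:38, S4:24, S5:17, S6:19 → nearest is S1
Tally — S1:1, S3:4, S5:1. S3 captures the most (4).

S3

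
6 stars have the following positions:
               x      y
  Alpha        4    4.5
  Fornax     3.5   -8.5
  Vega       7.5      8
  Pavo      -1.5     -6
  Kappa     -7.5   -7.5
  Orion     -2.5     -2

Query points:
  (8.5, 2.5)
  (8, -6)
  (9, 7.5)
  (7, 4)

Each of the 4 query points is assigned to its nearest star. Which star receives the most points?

(8.5, 2.5) — d² to each: Alpha:24.25, Fornax:146, Vega:31.25, Pavo:172.25, Kappa:356, Orion:141.25 → nearest is Alpha
(8, -6) — d² to each: Alpha:126.25, Fornax:26.5, Vega:196.25, Pavo:90.25, Kappa:242.5, Orion:126.25 → nearest is Fornax
(9, 7.5) — d² to each: Alpha:34, Fornax:286.25, Vega:2.5, Pavo:292.5, Kappa:497.25, Orion:222.5 → nearest is Vega
(7, 4) — d² to each: Alpha:9.25, Fornax:168.5, Vega:16.25, Pavo:172.25, Kappa:342.5, Orion:126.25 → nearest is Alpha
Tally — Alpha:2, Fornax:1, Vega:1. Alpha captures the most (2).

Alpha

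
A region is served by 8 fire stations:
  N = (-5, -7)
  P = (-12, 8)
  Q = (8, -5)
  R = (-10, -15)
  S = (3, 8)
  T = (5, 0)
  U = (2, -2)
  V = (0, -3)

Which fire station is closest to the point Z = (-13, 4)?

Compare squared distances (the ordering matches that of the actual distances):
|ZN|² = 64 + 121 = 185
|ZP|² = 1 + 16 = 17
|ZQ|² = 441 + 81 = 522
|ZR|² = 9 + 361 = 370
|ZS|² = 256 + 16 = 272
|ZT|² = 324 + 16 = 340
|ZU|² = 225 + 36 = 261
|ZV|² = 169 + 49 = 218
Minimum is at P.

P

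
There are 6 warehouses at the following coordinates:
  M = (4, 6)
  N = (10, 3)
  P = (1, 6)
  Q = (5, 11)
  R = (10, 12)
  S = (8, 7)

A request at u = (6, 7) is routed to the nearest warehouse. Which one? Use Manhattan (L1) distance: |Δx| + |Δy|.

d(u,M) = |6−4| + |7−6| = 2 + 1 = 3
d(u,N) = |6−10| + |7−3| = 4 + 4 = 8
d(u,P) = |6−1| + |7−6| = 5 + 1 = 6
d(u,Q) = |6−5| + |7−11| = 1 + 4 = 5
d(u,R) = |6−10| + |7−12| = 4 + 5 = 9
d(u,S) = |6−8| + |7−7| = 2 + 0 = 2
S is nearest.

S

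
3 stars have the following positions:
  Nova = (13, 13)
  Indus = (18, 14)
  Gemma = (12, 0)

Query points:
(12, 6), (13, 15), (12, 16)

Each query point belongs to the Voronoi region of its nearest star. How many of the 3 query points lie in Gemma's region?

(12, 6) — d² to each: Nova:50, Indus:100, Gemma:36 → nearest is Gemma
(13, 15) — d² to each: Nova:4, Indus:26, Gemma:226 → nearest is Nova
(12, 16) — d² to each: Nova:10, Indus:40, Gemma:256 → nearest is Nova
1 of the 3 points has Gemma as nearest.

1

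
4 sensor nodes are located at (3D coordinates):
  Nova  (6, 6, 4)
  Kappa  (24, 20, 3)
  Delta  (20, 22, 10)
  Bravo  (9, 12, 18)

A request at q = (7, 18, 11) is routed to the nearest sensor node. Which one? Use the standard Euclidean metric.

Squared Euclidean distances:
d²(q, Nova) = (7−6)² + (18−6)² + (11−4)² = 1 + 144 + 49 = 194
d²(q, Kappa) = (7−24)² + (18−20)² + (11−3)² = 289 + 4 + 64 = 357
d²(q, Delta) = (7−20)² + (18−22)² + (11−10)² = 169 + 16 + 1 = 186
d²(q, Bravo) = (7−9)² + (18−12)² + (11−18)² = 4 + 36 + 49 = 89
Minimum is at Bravo.

Bravo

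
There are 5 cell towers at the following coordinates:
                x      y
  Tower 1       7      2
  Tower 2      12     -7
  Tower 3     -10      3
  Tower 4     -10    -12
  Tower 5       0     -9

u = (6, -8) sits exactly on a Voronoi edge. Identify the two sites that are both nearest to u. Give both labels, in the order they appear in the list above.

Tower 2 and Tower 5

Squared distances from u to each site:
d²(u, Tower 1) = (6−7)² + (-8−2)² = 1 + 100 = 101
d²(u, Tower 2) = (6−12)² + (-8−(-7))² = 36 + 1 = 37
d²(u, Tower 3) = (6−(-10))² + (-8−3)² = 256 + 121 = 377
d²(u, Tower 4) = (6−(-10))² + (-8−(-12))² = 256 + 16 = 272
d²(u, Tower 5) = (6−0)² + (-8−(-9))² = 36 + 1 = 37
u is equidistant from Tower 2 and Tower 5 (both at squared distance 37), and every other site is strictly farther — so u lies on the Tower 2–Tower 5 Voronoi edge.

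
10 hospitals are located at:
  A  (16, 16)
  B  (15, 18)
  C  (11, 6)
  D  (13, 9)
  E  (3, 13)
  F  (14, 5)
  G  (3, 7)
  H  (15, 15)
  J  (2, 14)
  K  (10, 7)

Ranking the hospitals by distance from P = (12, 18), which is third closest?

Squared Euclidean distances:
|PA|² = 16 + 4 = 20
|PB|² = 9 + 0 = 9
|PC|² = 1 + 144 = 145
|PD|² = 1 + 81 = 82
|PE|² = 81 + 25 = 106
|PF|² = 4 + 169 = 173
|PG|² = 81 + 121 = 202
|PH|² = 9 + 9 = 18
|PJ|² = 100 + 16 = 116
|PK|² = 4 + 121 = 125
Sorted ascending: B, H, A, D, … — the third-nearest is A.

A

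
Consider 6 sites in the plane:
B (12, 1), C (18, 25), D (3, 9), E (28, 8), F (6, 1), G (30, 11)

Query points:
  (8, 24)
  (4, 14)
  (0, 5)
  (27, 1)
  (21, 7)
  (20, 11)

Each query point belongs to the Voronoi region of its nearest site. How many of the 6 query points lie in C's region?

1

(8, 24) — d² to each: B:545, C:101, D:250, E:656, F:533, G:653 → nearest is C
(4, 14) — d² to each: B:233, C:317, D:26, E:612, F:173, G:685 → nearest is D
(0, 5) — d² to each: B:160, C:724, D:25, E:793, F:52, G:936 → nearest is D
(27, 1) — d² to each: B:225, C:657, D:640, E:50, F:441, G:109 → nearest is E
(21, 7) — d² to each: B:117, C:333, D:328, E:50, F:261, G:97 → nearest is E
(20, 11) — d² to each: B:164, C:200, D:293, E:73, F:296, G:100 → nearest is E
1 of the 6 points has C as nearest.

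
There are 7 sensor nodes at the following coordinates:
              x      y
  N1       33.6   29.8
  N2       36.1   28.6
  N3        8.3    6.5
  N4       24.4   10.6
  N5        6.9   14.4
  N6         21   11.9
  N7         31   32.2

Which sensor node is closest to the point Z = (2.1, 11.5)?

N5

Since √ is increasing, it suffices to compare squared distances:
|ZN1|² = (2.1−33.6)² + (11.5−29.8)² = 992.25 + 334.89 = 1327.14
|ZN2|² = (2.1−36.1)² + (11.5−28.6)² = 1156 + 292.41 = 1448.41
|ZN3|² = (2.1−8.3)² + (11.5−6.5)² = 38.44 + 25 = 63.44
|ZN4|² = (2.1−24.4)² + (11.5−10.6)² = 497.29 + 0.81 = 498.1
|ZN5|² = (2.1−6.9)² + (11.5−14.4)² = 23.04 + 8.41 = 31.45
|ZN6|² = (2.1−21)² + (11.5−11.9)² = 357.21 + 0.16 = 357.37
|ZN7|² = (2.1−31)² + (11.5−32.2)² = 835.21 + 428.49 = 1263.7
Minimum is at N5.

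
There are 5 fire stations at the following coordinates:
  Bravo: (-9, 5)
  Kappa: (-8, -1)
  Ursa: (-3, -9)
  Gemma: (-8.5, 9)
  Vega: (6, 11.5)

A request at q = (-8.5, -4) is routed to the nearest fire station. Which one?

Kappa

Since √ is increasing, it suffices to compare squared distances:
d²(q, Bravo) = (-8.5−(-9))² + (-4−5)² = 0.25 + 81 = 81.25
d²(q, Kappa) = (-8.5−(-8))² + (-4−(-1))² = 0.25 + 9 = 9.25
d²(q, Ursa) = (-8.5−(-3))² + (-4−(-9))² = 30.25 + 25 = 55.25
d²(q, Gemma) = (-8.5−(-8.5))² + (-4−9)² = 0 + 169 = 169
d²(q, Vega) = (-8.5−6)² + (-4−11.5)² = 210.25 + 240.25 = 450.5
Kappa is nearest.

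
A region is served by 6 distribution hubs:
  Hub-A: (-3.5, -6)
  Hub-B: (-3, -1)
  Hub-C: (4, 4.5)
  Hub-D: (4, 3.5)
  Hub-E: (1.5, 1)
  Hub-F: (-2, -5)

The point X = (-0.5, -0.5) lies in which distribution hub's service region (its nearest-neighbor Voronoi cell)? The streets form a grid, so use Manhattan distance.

Hub-B

d(X, Hub-A) = |-0.5−(-3.5)| + |-0.5−(-6)| = 3 + 5.5 = 8.5
d(X, Hub-B) = |-0.5−(-3)| + |-0.5−(-1)| = 2.5 + 0.5 = 3
d(X, Hub-C) = |-0.5−4| + |-0.5−4.5| = 4.5 + 5 = 9.5
d(X, Hub-D) = |-0.5−4| + |-0.5−3.5| = 4.5 + 4 = 8.5
d(X, Hub-E) = |-0.5−1.5| + |-0.5−1| = 2 + 1.5 = 3.5
d(X, Hub-F) = |-0.5−(-2)| + |-0.5−(-5)| = 1.5 + 4.5 = 6
Minimum is at Hub-B.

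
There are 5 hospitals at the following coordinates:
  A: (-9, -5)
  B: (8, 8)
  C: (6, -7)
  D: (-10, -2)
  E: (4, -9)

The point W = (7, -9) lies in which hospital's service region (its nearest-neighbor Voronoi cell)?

C

Since √ is increasing, it suffices to compare squared distances:
|WA|² = (7−(-9))² + (-9−(-5))² = 256 + 16 = 272
|WB|² = (7−8)² + (-9−8)² = 1 + 289 = 290
|WC|² = (7−6)² + (-9−(-7))² = 1 + 4 = 5
|WD|² = (7−(-10))² + (-9−(-2))² = 289 + 49 = 338
|WE|² = (7−4)² + (-9−(-9))² = 9 + 0 = 9
C is nearest.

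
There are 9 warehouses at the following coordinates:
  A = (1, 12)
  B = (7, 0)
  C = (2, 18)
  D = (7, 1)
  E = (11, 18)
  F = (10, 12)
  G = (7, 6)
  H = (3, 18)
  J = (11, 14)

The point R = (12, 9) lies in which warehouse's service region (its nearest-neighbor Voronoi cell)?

Squared Euclidean distances:
|RA|² = 121 + 9 = 130
|RB|² = 25 + 81 = 106
|RC|² = 100 + 81 = 181
|RD|² = 25 + 64 = 89
|RE|² = 1 + 81 = 82
|RF|² = 4 + 9 = 13
|RG|² = 25 + 9 = 34
|RH|² = 81 + 81 = 162
|RJ|² = 1 + 25 = 26
The smallest is to F, so R lies in the Voronoi region of F.

F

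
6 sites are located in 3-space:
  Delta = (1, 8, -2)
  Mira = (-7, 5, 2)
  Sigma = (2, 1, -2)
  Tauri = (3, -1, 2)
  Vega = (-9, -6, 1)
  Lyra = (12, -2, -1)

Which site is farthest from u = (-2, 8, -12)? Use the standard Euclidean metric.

Compare squared distances (the ordering matches that of the actual distances):
d²(u, Delta) = (-2−1)² + (8−8)² + (-12−(-2))² = 9 + 0 + 100 = 109
d²(u, Mira) = (-2−(-7))² + (8−5)² + (-12−2)² = 25 + 9 + 196 = 230
d²(u, Sigma) = (-2−2)² + (8−1)² + (-12−(-2))² = 16 + 49 + 100 = 165
d²(u, Tauri) = (-2−3)² + (8−(-1))² + (-12−2)² = 25 + 81 + 196 = 302
d²(u, Vega) = (-2−(-9))² + (8−(-6))² + (-12−1)² = 49 + 196 + 169 = 414
d²(u, Lyra) = (-2−12)² + (8−(-2))² + (-12−(-1))² = 196 + 100 + 121 = 417
The largest is to Lyra.

Lyra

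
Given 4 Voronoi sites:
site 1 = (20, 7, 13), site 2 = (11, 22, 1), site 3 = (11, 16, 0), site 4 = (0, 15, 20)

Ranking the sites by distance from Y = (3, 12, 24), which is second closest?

Squared Euclidean distances:
d²(Y, site 1) = (3−20)² + (12−7)² + (24−13)² = 289 + 25 + 121 = 435
d²(Y, site 2) = (3−11)² + (12−22)² + (24−1)² = 64 + 100 + 529 = 693
d²(Y, site 3) = (3−11)² + (12−16)² + (24−0)² = 64 + 16 + 576 = 656
d²(Y, site 4) = (3−0)² + (12−15)² + (24−20)² = 9 + 9 + 16 = 34
Sorted ascending: site 4, site 1, site 3, … — the second-nearest is site 1.

site 1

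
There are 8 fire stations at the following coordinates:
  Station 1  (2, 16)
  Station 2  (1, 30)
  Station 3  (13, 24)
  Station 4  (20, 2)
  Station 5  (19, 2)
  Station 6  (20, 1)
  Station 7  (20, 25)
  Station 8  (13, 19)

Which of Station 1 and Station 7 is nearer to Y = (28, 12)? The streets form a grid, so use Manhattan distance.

Station 7

d(Y, Station 1) = |28−2| + |12−16| = 26 + 4 = 30
d(Y, Station 7) = |28−20| + |12−25| = 8 + 13 = 21
30 > 21, so Station 7 is closer.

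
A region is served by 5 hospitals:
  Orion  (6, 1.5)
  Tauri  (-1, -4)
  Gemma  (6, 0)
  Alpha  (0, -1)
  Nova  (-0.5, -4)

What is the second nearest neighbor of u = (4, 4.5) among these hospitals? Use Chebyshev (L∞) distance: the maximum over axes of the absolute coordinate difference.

Gemma

d(u, Orion) = max(2, 3) = 3
d(u, Tauri) = max(5, 8.5) = 8.5
d(u, Gemma) = max(2, 4.5) = 4.5
d(u, Alpha) = max(4, 5.5) = 5.5
d(u, Nova) = max(4.5, 8.5) = 8.5
Sorted ascending: Orion, Gemma, Alpha, … — the second-nearest is Gemma.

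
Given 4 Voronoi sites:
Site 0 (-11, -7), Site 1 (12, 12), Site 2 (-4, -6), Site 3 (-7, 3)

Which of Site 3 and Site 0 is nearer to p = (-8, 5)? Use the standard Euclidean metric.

Compare squared distances:
d²(p, Site 3) = (-8−(-7))² + (5−3)² = 1 + 4 = 5
d²(p, Site 0) = (-8−(-11))² + (5−(-7))² = 9 + 144 = 153
5 < 153, so Site 3 is closer.

Site 3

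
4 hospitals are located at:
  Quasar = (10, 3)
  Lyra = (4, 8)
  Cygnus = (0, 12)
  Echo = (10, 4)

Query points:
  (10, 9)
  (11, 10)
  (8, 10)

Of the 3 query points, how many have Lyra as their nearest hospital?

1

(10, 9) — d² to each: Quasar:36, Lyra:37, Cygnus:109, Echo:25 → nearest is Echo
(11, 10) — d² to each: Quasar:50, Lyra:53, Cygnus:125, Echo:37 → nearest is Echo
(8, 10) — d² to each: Quasar:53, Lyra:20, Cygnus:68, Echo:40 → nearest is Lyra
1 of the 3 points has Lyra as nearest.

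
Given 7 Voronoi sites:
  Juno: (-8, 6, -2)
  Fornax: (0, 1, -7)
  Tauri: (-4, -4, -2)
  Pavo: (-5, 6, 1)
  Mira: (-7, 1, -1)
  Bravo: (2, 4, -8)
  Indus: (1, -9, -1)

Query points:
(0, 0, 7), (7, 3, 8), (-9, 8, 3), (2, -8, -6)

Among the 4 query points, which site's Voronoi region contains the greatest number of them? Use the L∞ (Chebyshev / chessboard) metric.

Pavo

(0, 0, 7) — d to each: Juno:9, Fornax:14, Tauri:9, Pavo:6, Mira:8, Bravo:15, Indus:9 → nearest is Pavo
(7, 3, 8) — d to each: Juno:15, Fornax:15, Tauri:11, Pavo:12, Mira:14, Bravo:16, Indus:12 → nearest is Tauri
(-9, 8, 3) — d to each: Juno:5, Fornax:10, Tauri:12, Pavo:4, Mira:7, Bravo:11, Indus:17 → nearest is Pavo
(2, -8, -6) — d to each: Juno:14, Fornax:9, Tauri:6, Pavo:14, Mira:9, Bravo:12, Indus:5 → nearest is Indus
Tally — Tauri:1, Pavo:2, Indus:1. Pavo captures the most (2).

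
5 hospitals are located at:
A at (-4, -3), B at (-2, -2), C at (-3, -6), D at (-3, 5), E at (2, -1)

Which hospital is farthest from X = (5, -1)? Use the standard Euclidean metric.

Squared Euclidean distances:
|XA|² = (5−(-4))² + (-1−(-3))² = 81 + 4 = 85
|XB|² = (5−(-2))² + (-1−(-2))² = 49 + 1 = 50
|XC|² = (5−(-3))² + (-1−(-6))² = 64 + 25 = 89
|XD|² = (5−(-3))² + (-1−5)² = 64 + 36 = 100
|XE|² = (5−2)² + (-1−(-1))² = 9 + 0 = 9
The largest is to D.

D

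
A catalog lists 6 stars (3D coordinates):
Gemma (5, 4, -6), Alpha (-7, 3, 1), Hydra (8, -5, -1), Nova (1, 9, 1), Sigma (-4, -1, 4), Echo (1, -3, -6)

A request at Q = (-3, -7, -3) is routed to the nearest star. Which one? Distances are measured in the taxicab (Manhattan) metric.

Echo

d(Q, Gemma) = 8 + 11 + 3 = 22
d(Q, Alpha) = 4 + 10 + 4 = 18
d(Q, Hydra) = 11 + 2 + 2 = 15
d(Q, Nova) = 4 + 16 + 4 = 24
d(Q, Sigma) = 1 + 6 + 7 = 14
d(Q, Echo) = 4 + 4 + 3 = 11
The smallest is to Echo, so Q lies in the Voronoi region of Echo.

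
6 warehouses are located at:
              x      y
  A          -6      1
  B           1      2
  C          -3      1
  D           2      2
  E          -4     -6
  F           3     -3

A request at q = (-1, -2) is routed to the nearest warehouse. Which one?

C

Squared Euclidean distances:
|qA|² = (-1−(-6))² + (-2−1)² = 25 + 9 = 34
|qB|² = (-1−1)² + (-2−2)² = 4 + 16 = 20
|qC|² = (-1−(-3))² + (-2−1)² = 4 + 9 = 13
|qD|² = (-1−2)² + (-2−2)² = 9 + 16 = 25
|qE|² = (-1−(-4))² + (-2−(-6))² = 9 + 16 = 25
|qF|² = (-1−3)² + (-2−(-3))² = 16 + 1 = 17
The smallest is to C, so q lies in the Voronoi region of C.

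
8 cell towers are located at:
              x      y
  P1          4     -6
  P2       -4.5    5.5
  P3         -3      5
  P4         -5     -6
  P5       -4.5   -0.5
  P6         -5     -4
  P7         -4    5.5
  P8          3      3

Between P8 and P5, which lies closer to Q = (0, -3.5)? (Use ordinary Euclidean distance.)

Compare squared distances:
|QP8|² = (0−3)² + (-3.5−3)² = 9 + 42.25 = 51.25
|QP5|² = (0−(-4.5))² + (-3.5−(-0.5))² = 20.25 + 9 = 29.25
51.25 > 29.25, so P5 is closer.

P5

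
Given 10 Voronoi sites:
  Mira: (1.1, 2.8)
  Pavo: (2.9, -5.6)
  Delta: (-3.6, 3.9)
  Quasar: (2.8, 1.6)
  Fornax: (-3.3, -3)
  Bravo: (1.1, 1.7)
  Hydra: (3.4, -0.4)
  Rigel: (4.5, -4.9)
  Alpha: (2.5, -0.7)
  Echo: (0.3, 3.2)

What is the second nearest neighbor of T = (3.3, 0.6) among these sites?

Squared Euclidean distances:
d²(T, Mira) = (3.3−1.1)² + (0.6−2.8)² = 4.84 + 4.84 = 9.68
d²(T, Pavo) = (3.3−2.9)² + (0.6−(-5.6))² = 0.16 + 38.44 = 38.6
d²(T, Delta) = (3.3−(-3.6))² + (0.6−3.9)² = 47.61 + 10.89 = 58.5
d²(T, Quasar) = (3.3−2.8)² + (0.6−1.6)² = 0.25 + 1 = 1.25
d²(T, Fornax) = (3.3−(-3.3))² + (0.6−(-3))² = 43.56 + 12.96 = 56.52
d²(T, Bravo) = (3.3−1.1)² + (0.6−1.7)² = 4.84 + 1.21 = 6.05
d²(T, Hydra) = (3.3−3.4)² + (0.6−(-0.4))² = 0.01 + 1 = 1.01
d²(T, Rigel) = (3.3−4.5)² + (0.6−(-4.9))² = 1.44 + 30.25 = 31.69
d²(T, Alpha) = (3.3−2.5)² + (0.6−(-0.7))² = 0.64 + 1.69 = 2.33
d²(T, Echo) = (3.3−0.3)² + (0.6−3.2)² = 9 + 6.76 = 15.76
Sorted ascending: Hydra, Quasar, Alpha, … — the second-nearest is Quasar.

Quasar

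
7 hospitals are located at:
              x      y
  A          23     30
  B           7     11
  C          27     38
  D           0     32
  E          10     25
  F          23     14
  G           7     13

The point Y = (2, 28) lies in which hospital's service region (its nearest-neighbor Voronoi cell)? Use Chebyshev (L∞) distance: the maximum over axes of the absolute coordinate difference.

D

d(Y,A) = max(21, 2) = 21
d(Y,B) = max(5, 17) = 17
d(Y,C) = max(25, 10) = 25
d(Y,D) = max(2, 4) = 4
d(Y,E) = max(8, 3) = 8
d(Y,F) = max(21, 14) = 21
d(Y,G) = max(5, 15) = 15
Minimum is at D.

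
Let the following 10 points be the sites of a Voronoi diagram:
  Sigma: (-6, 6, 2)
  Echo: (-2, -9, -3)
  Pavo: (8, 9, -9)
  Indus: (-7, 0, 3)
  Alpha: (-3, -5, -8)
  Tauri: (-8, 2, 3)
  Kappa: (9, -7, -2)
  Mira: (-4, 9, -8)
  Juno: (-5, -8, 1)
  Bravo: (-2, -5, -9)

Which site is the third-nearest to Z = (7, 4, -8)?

Since √ is increasing, it suffices to compare squared distances:
d²(Z, Sigma) = 169 + 4 + 100 = 273
d²(Z, Echo) = 81 + 169 + 25 = 275
d²(Z, Pavo) = 1 + 25 + 1 = 27
d²(Z, Indus) = 196 + 16 + 121 = 333
d²(Z, Alpha) = 100 + 81 + 0 = 181
d²(Z, Tauri) = 225 + 4 + 121 = 350
d²(Z, Kappa) = 4 + 121 + 36 = 161
d²(Z, Mira) = 121 + 25 + 0 = 146
d²(Z, Juno) = 144 + 144 + 81 = 369
d²(Z, Bravo) = 81 + 81 + 1 = 163
Sorted ascending: Pavo, Mira, Kappa, Bravo, … — the third-nearest is Kappa.

Kappa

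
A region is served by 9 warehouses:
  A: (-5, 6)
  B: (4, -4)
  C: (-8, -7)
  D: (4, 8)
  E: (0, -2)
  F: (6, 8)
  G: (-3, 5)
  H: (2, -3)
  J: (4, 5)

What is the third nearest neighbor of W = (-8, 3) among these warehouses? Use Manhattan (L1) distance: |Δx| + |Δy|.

C

d(W,A) = |-8−(-5)| + |3−6| = 3 + 3 = 6
d(W,B) = |-8−4| + |3−(-4)| = 12 + 7 = 19
d(W,C) = |-8−(-8)| + |3−(-7)| = 0 + 10 = 10
d(W,D) = |-8−4| + |3−8| = 12 + 5 = 17
d(W,E) = |-8−0| + |3−(-2)| = 8 + 5 = 13
d(W,F) = |-8−6| + |3−8| = 14 + 5 = 19
d(W,G) = |-8−(-3)| + |3−5| = 5 + 2 = 7
d(W,H) = |-8−2| + |3−(-3)| = 10 + 6 = 16
d(W,J) = |-8−4| + |3−5| = 12 + 2 = 14
Sorted ascending: A, G, C, E, … — the third-nearest is C.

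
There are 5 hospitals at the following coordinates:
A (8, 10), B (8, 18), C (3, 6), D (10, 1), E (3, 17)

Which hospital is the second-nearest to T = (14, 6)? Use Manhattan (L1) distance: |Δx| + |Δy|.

d(T,A) = |14−8| + |6−10| = 6 + 4 = 10
d(T,B) = |14−8| + |6−18| = 6 + 12 = 18
d(T,C) = |14−3| + |6−6| = 11 + 0 = 11
d(T,D) = |14−10| + |6−1| = 4 + 5 = 9
d(T,E) = |14−3| + |6−17| = 11 + 11 = 22
Sorted ascending: D, A, C, … — the second-nearest is A.

A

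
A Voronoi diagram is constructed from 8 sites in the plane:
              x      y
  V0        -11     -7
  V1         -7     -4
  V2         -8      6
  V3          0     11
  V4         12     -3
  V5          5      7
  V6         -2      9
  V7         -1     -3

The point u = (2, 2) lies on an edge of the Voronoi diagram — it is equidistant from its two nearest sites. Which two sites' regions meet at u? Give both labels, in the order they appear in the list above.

Squared distances from u to each site:
|uV0|² = (2−(-11))² + (2−(-7))² = 169 + 81 = 250
|uV1|² = (2−(-7))² + (2−(-4))² = 81 + 36 = 117
|uV2|² = (2−(-8))² + (2−6)² = 100 + 16 = 116
|uV3|² = (2−0)² + (2−11)² = 4 + 81 = 85
|uV4|² = (2−12)² + (2−(-3))² = 100 + 25 = 125
|uV5|² = (2−5)² + (2−7)² = 9 + 25 = 34
|uV6|² = (2−(-2))² + (2−9)² = 16 + 49 = 65
|uV7|² = (2−(-1))² + (2−(-3))² = 9 + 25 = 34
u is equidistant from V5 and V7 (both at squared distance 34), and every other site is strictly farther — so u lies on the V5–V7 Voronoi edge.

V5 and V7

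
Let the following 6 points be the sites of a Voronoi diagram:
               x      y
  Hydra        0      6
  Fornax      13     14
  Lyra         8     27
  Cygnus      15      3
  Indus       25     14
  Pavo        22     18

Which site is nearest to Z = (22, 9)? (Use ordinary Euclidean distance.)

Indus

Squared Euclidean distances:
d²(Z, Hydra) = 484 + 9 = 493
d²(Z, Fornax) = 81 + 25 = 106
d²(Z, Lyra) = 196 + 324 = 520
d²(Z, Cygnus) = 49 + 36 = 85
d²(Z, Indus) = 9 + 25 = 34
d²(Z, Pavo) = 0 + 81 = 81
The smallest is to Indus, so Z lies in the Voronoi region of Indus.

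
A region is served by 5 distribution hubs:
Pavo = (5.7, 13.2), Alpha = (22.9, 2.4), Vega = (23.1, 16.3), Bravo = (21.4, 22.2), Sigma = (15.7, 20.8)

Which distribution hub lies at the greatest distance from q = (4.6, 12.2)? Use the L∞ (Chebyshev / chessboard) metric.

d(q, Pavo) = max(1.1, 1) = 1.1
d(q, Alpha) = max(18.3, 9.8) = 18.3
d(q, Vega) = max(18.5, 4.1) = 18.5
d(q, Bravo) = max(16.8, 10) = 16.8
d(q, Sigma) = max(11.1, 8.6) = 11.1
The largest is to Vega.

Vega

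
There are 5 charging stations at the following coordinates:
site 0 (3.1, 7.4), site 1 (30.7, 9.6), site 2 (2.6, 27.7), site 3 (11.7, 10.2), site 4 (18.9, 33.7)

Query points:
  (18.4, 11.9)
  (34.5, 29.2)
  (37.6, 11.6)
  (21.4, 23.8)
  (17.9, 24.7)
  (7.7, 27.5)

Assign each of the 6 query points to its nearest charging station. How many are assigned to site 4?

3

(18.4, 11.9) — d² to each: site 0:254.34, site 1:156.58, site 2:499.28, site 3:47.78, site 4:475.49 → nearest is site 3
(34.5, 29.2) — d² to each: site 0:1461.2, site 1:398.6, site 2:1019.86, site 3:880.84, site 4:263.61 → nearest is site 4
(37.6, 11.6) — d² to each: site 0:1207.89, site 1:51.61, site 2:1484.21, site 3:672.77, site 4:838.1 → nearest is site 1
(21.4, 23.8) — d² to each: site 0:603.85, site 1:288.13, site 2:368.65, site 3:279.05, site 4:104.26 → nearest is site 4
(17.9, 24.7) — d² to each: site 0:518.33, site 1:391.85, site 2:243.09, site 3:248.69, site 4:82 → nearest is site 4
(7.7, 27.5) — d² to each: site 0:425.17, site 1:849.41, site 2:26.05, site 3:315.29, site 4:163.88 → nearest is site 2
3 of the 6 points have site 4 as nearest.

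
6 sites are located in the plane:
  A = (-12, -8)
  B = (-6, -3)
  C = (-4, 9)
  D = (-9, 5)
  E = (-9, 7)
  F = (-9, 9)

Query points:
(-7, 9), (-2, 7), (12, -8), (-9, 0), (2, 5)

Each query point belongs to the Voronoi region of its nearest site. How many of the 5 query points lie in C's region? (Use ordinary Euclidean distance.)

2

(-7, 9) — d² to each: A:314, B:145, C:9, D:20, E:8, F:4 → nearest is F
(-2, 7) — d² to each: A:325, B:116, C:8, D:53, E:49, F:53 → nearest is C
(12, -8) — d² to each: A:576, B:349, C:545, D:610, E:666, F:730 → nearest is B
(-9, 0) — d² to each: A:73, B:18, C:106, D:25, E:49, F:81 → nearest is B
(2, 5) — d² to each: A:365, B:128, C:52, D:121, E:125, F:137 → nearest is C
2 of the 5 points have C as nearest.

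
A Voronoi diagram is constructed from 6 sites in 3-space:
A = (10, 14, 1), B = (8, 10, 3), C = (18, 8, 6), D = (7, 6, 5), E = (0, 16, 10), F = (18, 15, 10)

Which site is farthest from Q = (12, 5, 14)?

Since √ is increasing, it suffices to compare squared distances:
|QA|² = (12−10)² + (5−14)² + (14−1)² = 4 + 81 + 169 = 254
|QB|² = (12−8)² + (5−10)² + (14−3)² = 16 + 25 + 121 = 162
|QC|² = (12−18)² + (5−8)² + (14−6)² = 36 + 9 + 64 = 109
|QD|² = (12−7)² + (5−6)² + (14−5)² = 25 + 1 + 81 = 107
|QE|² = (12−0)² + (5−16)² + (14−10)² = 144 + 121 + 16 = 281
|QF|² = (12−18)² + (5−15)² + (14−10)² = 36 + 100 + 16 = 152
The largest is to E.

E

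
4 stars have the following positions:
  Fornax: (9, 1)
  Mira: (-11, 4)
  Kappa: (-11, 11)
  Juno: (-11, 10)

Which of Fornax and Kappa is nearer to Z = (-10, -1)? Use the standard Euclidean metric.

Compare squared distances:
d²(Z, Fornax) = (-10−9)² + (-1−1)² = 361 + 4 = 365
d²(Z, Kappa) = (-10−(-11))² + (-1−11)² = 1 + 144 = 145
365 > 145, so Kappa is closer.

Kappa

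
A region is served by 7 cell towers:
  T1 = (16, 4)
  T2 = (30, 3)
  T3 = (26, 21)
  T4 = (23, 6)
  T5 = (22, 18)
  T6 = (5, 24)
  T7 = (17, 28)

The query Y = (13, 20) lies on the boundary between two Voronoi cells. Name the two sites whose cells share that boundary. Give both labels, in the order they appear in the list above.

Squared distances from Y to each site:
|YT1|² = (13−16)² + (20−4)² = 9 + 256 = 265
|YT2|² = (13−30)² + (20−3)² = 289 + 289 = 578
|YT3|² = (13−26)² + (20−21)² = 169 + 1 = 170
|YT4|² = (13−23)² + (20−6)² = 100 + 196 = 296
|YT5|² = (13−22)² + (20−18)² = 81 + 4 = 85
|YT6|² = (13−5)² + (20−24)² = 64 + 16 = 80
|YT7|² = (13−17)² + (20−28)² = 16 + 64 = 80
Y is equidistant from T6 and T7 (both at squared distance 80), and every other site is strictly farther — so Y lies on the T6–T7 Voronoi edge.

T6 and T7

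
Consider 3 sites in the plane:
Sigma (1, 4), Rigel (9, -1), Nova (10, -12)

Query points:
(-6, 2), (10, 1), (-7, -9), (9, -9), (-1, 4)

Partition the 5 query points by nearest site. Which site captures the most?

Sigma

(-6, 2) — d² to each: Sigma:53, Rigel:234, Nova:452 → nearest is Sigma
(10, 1) — d² to each: Sigma:90, Rigel:5, Nova:169 → nearest is Rigel
(-7, -9) — d² to each: Sigma:233, Rigel:320, Nova:298 → nearest is Sigma
(9, -9) — d² to each: Sigma:233, Rigel:64, Nova:10 → nearest is Nova
(-1, 4) — d² to each: Sigma:4, Rigel:125, Nova:377 → nearest is Sigma
Tally — Sigma:3, Rigel:1, Nova:1. Sigma captures the most (3).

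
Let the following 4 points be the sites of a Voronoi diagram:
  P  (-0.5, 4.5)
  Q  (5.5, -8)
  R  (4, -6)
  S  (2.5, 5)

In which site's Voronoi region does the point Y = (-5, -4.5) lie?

R

Since √ is increasing, it suffices to compare squared distances:
|YP|² = (-5−(-0.5))² + (-4.5−4.5)² = 20.25 + 81 = 101.25
|YQ|² = (-5−5.5)² + (-4.5−(-8))² = 110.25 + 12.25 = 122.5
|YR|² = (-5−4)² + (-4.5−(-6))² = 81 + 2.25 = 83.25
|YS|² = (-5−2.5)² + (-4.5−5)² = 56.25 + 90.25 = 146.5
R is nearest.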